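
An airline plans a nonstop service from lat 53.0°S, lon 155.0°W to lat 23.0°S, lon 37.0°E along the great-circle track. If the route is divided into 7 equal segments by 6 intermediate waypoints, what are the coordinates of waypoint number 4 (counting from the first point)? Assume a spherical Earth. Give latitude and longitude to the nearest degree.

≈ lat 66°S, lon 50°E

Convert each endpoint to a unit vector on the sphere (x = cos φ cos λ, y = cos φ sin λ, z = sin φ).
The central angle between the endpoints is δ = arccos(p₁·p₂) ≈ 1.803 rad (103.3°).
Interpolate at f = 4/7 with slerp weights a = sin((1−f)δ)/sin δ ≈ 0.717, b = sin(fδ)/sin δ ≈ 0.881.
p = a·p₁ + b·p₂ ≈ (0.256, 0.306, -0.917); φ = arcsin(p_z) ≈ -66.49°, λ = atan2(p_y, p_x) ≈ 50.00°.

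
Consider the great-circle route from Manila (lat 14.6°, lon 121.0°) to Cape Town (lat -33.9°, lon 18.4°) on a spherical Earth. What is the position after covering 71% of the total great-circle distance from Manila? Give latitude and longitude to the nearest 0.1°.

≈ lat -25.7°, lon 53.6°

Convert each endpoint to a unit vector on the sphere (x = cos φ cos λ, y = cos φ sin λ, z = sin φ).
The central angle between the endpoints is δ = arccos(p₁·p₂) ≈ 1.892 rad (108.4°).
Interpolate at f = 0.71 with slerp weights a = sin((1−f)δ)/sin δ ≈ 0.550, b = sin(fδ)/sin δ ≈ 1.027.
p = a·p₁ + b·p₂ ≈ (0.535, 0.725, -0.434); φ = arcsin(p_z) ≈ -25.73°, λ = atan2(p_y, p_x) ≈ 53.59°.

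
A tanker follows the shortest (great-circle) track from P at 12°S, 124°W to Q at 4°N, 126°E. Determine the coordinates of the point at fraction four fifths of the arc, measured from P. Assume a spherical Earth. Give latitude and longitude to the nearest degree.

Convert each endpoint to a unit vector on the sphere (x = cos φ cos λ, y = cos φ sin λ, z = sin φ).
The central angle between the endpoints is δ = arccos(p₁·p₂) ≈ 1.926 rad (110.4°).
Interpolate at f = 4/5 with slerp weights a = sin((1−f)δ)/sin δ ≈ 0.401, b = sin(fδ)/sin δ ≈ 1.066.
p = a·p₁ + b·p₂ ≈ (-0.845, 0.535, -0.009); φ = arcsin(p_z) ≈ -0.51°, λ = atan2(p_y, p_x) ≈ 147.63°.

≈ 1°S, 148°E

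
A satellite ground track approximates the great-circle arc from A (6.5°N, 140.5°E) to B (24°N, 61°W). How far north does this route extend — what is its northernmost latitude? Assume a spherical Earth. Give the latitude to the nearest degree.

≈ 56°N

The great circle lies in the plane with unit normal n̂ = (p₁ × p₂)/|p₁ × p₂|.
Here n̂_z ≈ +0.553; the vertex latitude is φ_max = arccos|n̂_z| ≈ 56.5°.
Check via Clairaut: cos φ_max = |cos φ₁| · sin C = cos(6.5°)·sin(33.8°) ≈ 0.553, again giving ≈ 56.5°.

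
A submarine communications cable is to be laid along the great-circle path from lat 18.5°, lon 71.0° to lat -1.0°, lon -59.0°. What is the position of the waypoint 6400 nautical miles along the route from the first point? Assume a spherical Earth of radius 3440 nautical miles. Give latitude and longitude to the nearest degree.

The haversine formula gives a central angle δ ≈ 2.233 rad (128.0°) between the endpoints. The total great-circle distance is δ·R ≈ 2.233 × 3440 ≈ 7682 nmi, so the target fraction is f = 6400/7682 ≈ 0.833.
Interpolate at f ≈ 0.833 with slerp weights a = sin((1−f)δ)/sin δ ≈ 0.462, b = sin(fδ)/sin δ ≈ 1.215.
p = a·p₁ + b·p₂ ≈ (0.768, -0.628, 0.125); φ = arcsin(p_z) ≈ 7.20°, λ = atan2(p_y, p_x) ≈ -39.23°.

≈ lat 7°, lon -39°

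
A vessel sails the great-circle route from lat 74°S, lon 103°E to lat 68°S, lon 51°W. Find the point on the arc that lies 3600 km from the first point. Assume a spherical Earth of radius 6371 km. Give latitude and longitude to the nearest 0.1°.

≈ lat 72.5°S, lon 47.9°W

Convert each endpoint to a unit vector on the sphere (x = cos φ cos λ, y = cos φ sin λ, z = sin φ).
The central angle between the endpoints is δ = arccos(p₁·p₂) ≈ 0.646 rad (37.0°). The total great-circle distance is δ·R ≈ 0.646 × 6371 ≈ 4116 km, so the target fraction is f = 3600/4116 ≈ 0.875.
Interpolate at f ≈ 0.875 with slerp weights a = sin((1−f)δ)/sin δ ≈ 0.134, b = sin(fδ)/sin δ ≈ 0.889.
p = a·p₁ + b·p₂ ≈ (0.201, -0.223, -0.954); φ = arcsin(p_z) ≈ -72.52°, λ = atan2(p_y, p_x) ≈ -47.90°.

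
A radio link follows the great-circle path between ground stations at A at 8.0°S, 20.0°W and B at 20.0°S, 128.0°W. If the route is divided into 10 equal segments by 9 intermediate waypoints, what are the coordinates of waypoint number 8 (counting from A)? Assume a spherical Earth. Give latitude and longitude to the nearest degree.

Convert each endpoint to a unit vector on the sphere (x = cos φ cos λ, y = cos φ sin λ, z = sin φ).
The central angle between the endpoints is δ = arccos(p₁·p₂) ≈ 1.813 rad (103.9°).
Interpolate at f = 8/10 with slerp weights a = sin((1−f)δ)/sin δ ≈ 0.365, b = sin(fδ)/sin δ ≈ 1.023.
p = a·p₁ + b·p₂ ≈ (-0.252, -0.881, -0.401); φ = arcsin(p_z) ≈ -23.62°, λ = atan2(p_y, p_x) ≈ -105.94°.

≈ 24°S, 106°W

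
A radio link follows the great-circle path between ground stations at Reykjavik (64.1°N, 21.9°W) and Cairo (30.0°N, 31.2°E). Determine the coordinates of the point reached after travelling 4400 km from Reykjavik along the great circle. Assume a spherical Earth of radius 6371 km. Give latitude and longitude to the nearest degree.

The haversine formula gives a central angle δ ≈ 0.827 rad (47.4°) between the endpoints. The total great-circle distance is δ·R ≈ 0.827 × 6371 ≈ 5270 km, so the target fraction is f = 4400/5270 ≈ 0.835.
Interpolate at f ≈ 0.835 with slerp weights a = sin((1−f)δ)/sin δ ≈ 0.185, b = sin(fδ)/sin δ ≈ 0.865.
p = a·p₁ + b·p₂ ≈ (0.716, 0.358, 0.599); φ = arcsin(p_z) ≈ 36.81°, λ = atan2(p_y, p_x) ≈ 26.57°.

≈ 37°N, 27°E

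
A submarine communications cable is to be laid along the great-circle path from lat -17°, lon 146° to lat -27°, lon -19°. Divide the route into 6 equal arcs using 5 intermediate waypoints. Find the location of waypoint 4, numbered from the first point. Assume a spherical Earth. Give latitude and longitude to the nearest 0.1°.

≈ lat -65.6°, lon 16.6°

Write both endpoints as unit vectors p₁, p₂ with components (cos φ cos λ, cos φ sin λ, sin φ).
The central angle between the endpoints is δ = arccos(p₁·p₂) ≈ 2.333 rad (133.7°).
Interpolate at f = 4/6 with slerp weights a = sin((1−f)δ)/sin δ ≈ 0.970, b = sin(fδ)/sin δ ≈ 1.382.
p = a·p₁ + b·p₂ ≈ (0.396, 0.118, -0.911); φ = arcsin(p_z) ≈ -65.63°, λ = atan2(p_y, p_x) ≈ 16.56°.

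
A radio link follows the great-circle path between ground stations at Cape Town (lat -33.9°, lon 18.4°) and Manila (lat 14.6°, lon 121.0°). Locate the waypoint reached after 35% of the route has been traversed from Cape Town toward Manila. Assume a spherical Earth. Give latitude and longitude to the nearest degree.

Convert each endpoint to a unit vector on the sphere (x = cos φ cos λ, y = cos φ sin λ, z = sin φ).
The central angle between the endpoints is δ = arccos(p₁·p₂) ≈ 1.892 rad (108.4°).
Interpolate at f = 0.35 with slerp weights a = sin((1−f)δ)/sin δ ≈ 0.993, b = sin(fδ)/sin δ ≈ 0.648.
p = a·p₁ + b·p₂ ≈ (0.459, 0.798, -0.391); φ = arcsin(p_z) ≈ -22.99°, λ = atan2(p_y, p_x) ≈ 60.07°.

≈ lat -23°, lon 60°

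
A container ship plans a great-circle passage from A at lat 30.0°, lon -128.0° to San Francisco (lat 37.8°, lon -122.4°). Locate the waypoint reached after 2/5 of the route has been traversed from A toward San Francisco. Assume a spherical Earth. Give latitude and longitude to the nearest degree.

≈ lat 33°, lon -126°

The haversine formula gives a central angle δ ≈ 0.158 rad (9.1°) between the endpoints.
Interpolate at f = 2/5 with slerp weights a = sin((1−f)δ)/sin δ ≈ 0.602, b = sin(fδ)/sin δ ≈ 0.401.
p = a·p₁ + b·p₂ ≈ (-0.491, -0.678, 0.547); φ = arcsin(p_z) ≈ 33.15°, λ = atan2(p_y, p_x) ≈ -125.88°.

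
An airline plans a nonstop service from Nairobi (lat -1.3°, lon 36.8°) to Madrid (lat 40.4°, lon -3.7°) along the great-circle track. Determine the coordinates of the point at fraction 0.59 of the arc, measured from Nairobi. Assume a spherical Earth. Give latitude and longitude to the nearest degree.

≈ lat 25°, lon 16°

The haversine formula gives a central angle δ ≈ 0.971 rad (55.7°) between the endpoints.
Interpolate at f = 0.59 with slerp weights a = sin((1−f)δ)/sin δ ≈ 0.470, b = sin(fδ)/sin δ ≈ 0.657.
p = a·p₁ + b·p₂ ≈ (0.875, 0.249, 0.415); φ = arcsin(p_z) ≈ 24.52°, λ = atan2(p_y, p_x) ≈ 15.88°.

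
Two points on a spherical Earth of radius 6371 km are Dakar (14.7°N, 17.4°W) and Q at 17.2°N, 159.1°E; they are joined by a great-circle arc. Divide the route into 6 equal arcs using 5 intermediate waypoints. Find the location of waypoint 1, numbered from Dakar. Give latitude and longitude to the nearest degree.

≈ 39°N, 14°W

Convert each endpoint to a unit vector on the sphere (x = cos φ cos λ, y = cos φ sin λ, z = sin φ).
The central angle between the endpoints is δ = arccos(p₁·p₂) ≈ 2.582 rad (147.9°).
Interpolate at f = 1/6 with slerp weights a = sin((1−f)δ)/sin δ ≈ 1.574, b = sin(fδ)/sin δ ≈ 0.785.
p = a·p₁ + b·p₂ ≈ (0.752, -0.188, 0.632); φ = arcsin(p_z) ≈ 39.17°, λ = atan2(p_y, p_x) ≈ -14.01°.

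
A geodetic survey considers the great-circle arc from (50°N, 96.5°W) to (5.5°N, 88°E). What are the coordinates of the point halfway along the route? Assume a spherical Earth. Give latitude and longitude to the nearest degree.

≈ (67°N, 96°E)

From cos δ = sin φ₁ sin φ₂ + cos φ₁ cos φ₂ cos Δλ, the central angle is δ ≈ 2.171 rad (124.4°).
Interpolate at f = 1/2 with slerp weights a = sin((1−f)δ)/sin δ ≈ 1.071, b = sin(fδ)/sin δ ≈ 1.071.
p = a·p₁ + b·p₂ ≈ (-0.041, 0.382, 0.923); φ = arcsin(p_z) ≈ 67.43°, λ = atan2(p_y, p_x) ≈ 96.09°.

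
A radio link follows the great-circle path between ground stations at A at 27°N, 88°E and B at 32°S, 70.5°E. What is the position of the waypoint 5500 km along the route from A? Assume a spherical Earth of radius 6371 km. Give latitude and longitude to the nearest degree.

≈ 21°S, 74°E

Write both endpoints as unit vectors p₁, p₂ with components (cos φ cos λ, cos φ sin λ, sin φ).
The central angle between the endpoints is δ = arccos(p₁·p₂) ≈ 1.070 rad (61.3°). The total great-circle distance is δ·R ≈ 1.070 × 6371 ≈ 6817 km, so the target fraction is f = 5500/6817 ≈ 0.807.
Interpolate at f ≈ 0.807 with slerp weights a = sin((1−f)δ)/sin δ ≈ 0.234, b = sin(fδ)/sin δ ≈ 0.866.
p = a·p₁ + b·p₂ ≈ (0.253, 0.901, -0.353); φ = arcsin(p_z) ≈ -20.66°, λ = atan2(p_y, p_x) ≈ 74.34°.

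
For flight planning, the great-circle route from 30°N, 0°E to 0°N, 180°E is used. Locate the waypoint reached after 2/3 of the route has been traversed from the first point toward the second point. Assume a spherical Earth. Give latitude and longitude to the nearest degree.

≈ 50°N, 180°E

From cos δ = sin φ₁ sin φ₂ + cos φ₁ cos φ₂ cos Δλ, the central angle is δ ≈ 2.618 rad (150.0°).
Interpolate at f = 2/3 with slerp weights a = sin((1−f)δ)/sin δ ≈ 1.532, b = sin(fδ)/sin δ ≈ 1.970.
p = a·p₁ + b·p₂ ≈ (-0.643, -0.000, 0.766); φ = arcsin(p_z) ≈ 50.00°, λ = atan2(p_y, p_x) ≈ -180.00°.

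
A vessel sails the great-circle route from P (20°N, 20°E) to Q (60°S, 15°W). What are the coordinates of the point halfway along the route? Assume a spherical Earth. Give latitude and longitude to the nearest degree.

≈ (21°S, 8°E)

From cos δ = sin φ₁ sin φ₂ + cos φ₁ cos φ₂ cos Δλ, the central angle is δ ≈ 1.482 rad (84.9°).
Interpolate at f = 1/2 with slerp weights a = sin((1−f)δ)/sin δ ≈ 0.678, b = sin(fδ)/sin δ ≈ 0.678.
p = a·p₁ + b·p₂ ≈ (0.926, 0.130, -0.355); φ = arcsin(p_z) ≈ -20.80°, λ = atan2(p_y, p_x) ≈ 8.00°.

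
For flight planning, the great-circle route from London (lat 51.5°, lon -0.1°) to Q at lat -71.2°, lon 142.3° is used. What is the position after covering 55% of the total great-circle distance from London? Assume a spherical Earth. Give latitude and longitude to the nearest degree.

Write both endpoints as unit vectors p₁, p₂ with components (cos φ cos λ, cos φ sin λ, sin φ).
The central angle between the endpoints is δ = arccos(p₁·p₂) ≈ 2.690 rad (154.1°).
Interpolate at f = 0.55 with slerp weights a = sin((1−f)δ)/sin δ ≈ 2.145, b = sin(fδ)/sin δ ≈ 2.282.
p = a·p₁ + b·p₂ ≈ (0.753, 0.447, -0.482); φ = arcsin(p_z) ≈ -28.82°, λ = atan2(p_y, p_x) ≈ 30.71°.

≈ lat -29°, lon 31°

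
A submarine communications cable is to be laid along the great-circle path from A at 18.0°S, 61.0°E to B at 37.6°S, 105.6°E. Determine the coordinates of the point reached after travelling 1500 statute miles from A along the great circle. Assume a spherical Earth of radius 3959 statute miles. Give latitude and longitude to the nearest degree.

Write both endpoints as unit vectors p₁, p₂ with components (cos φ cos λ, cos φ sin λ, sin φ).
The central angle between the endpoints is δ = arccos(p₁·p₂) ≈ 0.760 rad (43.5°). The total great-circle distance is δ·R ≈ 0.760 × 3959 ≈ 3008 mi, so the target fraction is f = 1500/3008 ≈ 0.499.
Interpolate at f ≈ 0.499 with slerp weights a = sin((1−f)δ)/sin δ ≈ 0.540, b = sin(fδ)/sin δ ≈ 0.537.
p = a·p₁ + b·p₂ ≈ (0.134, 0.859, -0.494); φ = arcsin(p_z) ≈ -29.63°, λ = atan2(p_y, p_x) ≈ 81.11°.

≈ 30°S, 81°E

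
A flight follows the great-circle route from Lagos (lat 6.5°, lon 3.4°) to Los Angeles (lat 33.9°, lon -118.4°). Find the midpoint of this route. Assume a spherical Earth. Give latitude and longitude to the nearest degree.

≈ lat 37°, lon -48°

Write both endpoints as unit vectors p₁, p₂ with components (cos φ cos λ, cos φ sin λ, sin φ).
The central angle between the endpoints is δ = arccos(p₁·p₂) ≈ 1.951 rad (111.8°).
Interpolate at f = 1/2 with slerp weights a = sin((1−f)δ)/sin δ ≈ 0.892, b = sin(fδ)/sin δ ≈ 0.892.
p = a·p₁ + b·p₂ ≈ (0.532, -0.599, 0.598); φ = arcsin(p_z) ≈ 36.76°, λ = atan2(p_y, p_x) ≈ -48.35°.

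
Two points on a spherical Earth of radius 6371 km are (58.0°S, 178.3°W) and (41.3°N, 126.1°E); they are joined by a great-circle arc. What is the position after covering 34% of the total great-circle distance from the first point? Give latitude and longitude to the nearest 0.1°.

Write both endpoints as unit vectors p₁, p₂ with components (cos φ cos λ, cos φ sin λ, sin φ).
The central angle between the endpoints is δ = arccos(p₁·p₂) ≈ 1.912 rad (109.6°).
Interpolate at f = 0.34 with slerp weights a = sin((1−f)δ)/sin δ ≈ 1.011, b = sin(fδ)/sin δ ≈ 0.642.
p = a·p₁ + b·p₂ ≈ (-0.820, 0.374, -0.433); φ = arcsin(p_z) ≈ -25.69°, λ = atan2(p_y, p_x) ≈ 155.48°.

≈ (25.7°S, 155.5°E)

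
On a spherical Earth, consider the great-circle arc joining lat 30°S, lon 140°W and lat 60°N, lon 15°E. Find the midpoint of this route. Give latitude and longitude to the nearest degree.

≈ lat 38°N, lon 113°W

Convert each endpoint to a unit vector on the sphere (x = cos φ cos λ, y = cos φ sin λ, z = sin φ).
The central angle between the endpoints is δ = arccos(p₁·p₂) ≈ 2.542 rad (145.6°).
Interpolate at f = 1/2 with slerp weights a = sin((1−f)δ)/sin δ ≈ 1.693, b = sin(fδ)/sin δ ≈ 1.693.
p = a·p₁ + b·p₂ ≈ (-0.305, -0.723, 0.620); φ = arcsin(p_z) ≈ 38.28°, λ = atan2(p_y, p_x) ≈ -112.90°.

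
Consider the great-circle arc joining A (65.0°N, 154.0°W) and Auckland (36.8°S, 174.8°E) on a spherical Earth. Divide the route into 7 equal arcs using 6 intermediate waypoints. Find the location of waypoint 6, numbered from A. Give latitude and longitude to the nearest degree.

≈ (22°S, 178°E)

From cos δ = sin φ₁ sin φ₂ + cos φ₁ cos φ₂ cos Δλ, the central angle is δ ≈ 1.827 rad (104.7°).
Interpolate at f = 6/7 with slerp weights a = sin((1−f)δ)/sin δ ≈ 0.267, b = sin(fδ)/sin δ ≈ 1.034.
p = a·p₁ + b·p₂ ≈ (-0.926, 0.026, -0.377); φ = arcsin(p_z) ≈ -22.18°, λ = atan2(p_y, p_x) ≈ 178.42°.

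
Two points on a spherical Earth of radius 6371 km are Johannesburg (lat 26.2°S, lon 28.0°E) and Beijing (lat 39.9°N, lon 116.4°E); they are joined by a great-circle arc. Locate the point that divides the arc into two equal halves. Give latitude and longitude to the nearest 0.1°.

The haversine formula gives a central angle δ ≈ 1.838 rad (105.3°) between the endpoints.
Interpolate at f = 1/2 with slerp weights a = sin((1−f)δ)/sin δ ≈ 0.824, b = sin(fδ)/sin δ ≈ 0.824.
p = a·p₁ + b·p₂ ≈ (0.372, 0.914, 0.165); φ = arcsin(p_z) ≈ 9.49°, λ = atan2(p_y, p_x) ≈ 67.85°.

≈ lat 9.5°N, lon 67.9°E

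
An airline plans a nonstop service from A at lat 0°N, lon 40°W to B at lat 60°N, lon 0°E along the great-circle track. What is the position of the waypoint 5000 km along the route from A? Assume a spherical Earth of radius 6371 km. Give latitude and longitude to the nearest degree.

≈ lat 41°N, lon 21°W

Convert each endpoint to a unit vector on the sphere (x = cos φ cos λ, y = cos φ sin λ, z = sin φ).
The central angle between the endpoints is δ = arccos(p₁·p₂) ≈ 1.178 rad (67.5°). The total great-circle distance is δ·R ≈ 1.178 × 6371 ≈ 7503 km, so the target fraction is f = 5000/7503 ≈ 0.666.
Interpolate at f ≈ 0.666 with slerp weights a = sin((1−f)δ)/sin δ ≈ 0.415, b = sin(fδ)/sin δ ≈ 0.765.
p = a·p₁ + b·p₂ ≈ (0.700, -0.266, 0.663); φ = arcsin(p_z) ≈ 41.49°, λ = atan2(p_y, p_x) ≈ -20.84°.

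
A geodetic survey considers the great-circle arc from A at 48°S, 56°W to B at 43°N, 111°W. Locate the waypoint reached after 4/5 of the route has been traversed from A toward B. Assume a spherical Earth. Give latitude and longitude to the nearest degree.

≈ 25°N, 98°W

The haversine formula gives a central angle δ ≈ 1.799 rad (103.1°) between the endpoints.
Interpolate at f = 4/5 with slerp weights a = sin((1−f)δ)/sin δ ≈ 0.361, b = sin(fδ)/sin δ ≈ 1.018.
p = a·p₁ + b·p₂ ≈ (-0.131, -0.895, 0.425); φ = arcsin(p_z) ≈ 25.18°, λ = atan2(p_y, p_x) ≈ -98.35°.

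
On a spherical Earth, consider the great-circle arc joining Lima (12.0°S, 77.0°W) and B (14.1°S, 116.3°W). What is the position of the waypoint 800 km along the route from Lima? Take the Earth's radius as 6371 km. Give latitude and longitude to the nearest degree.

The haversine formula gives a central angle δ ≈ 0.668 rad (38.3°) between the endpoints. The total great-circle distance is δ·R ≈ 0.668 × 6371 ≈ 4259 km, so the target fraction is f = 800/4259 ≈ 0.188.
Interpolate at f ≈ 0.188 with slerp weights a = sin((1−f)δ)/sin δ ≈ 0.834, b = sin(fδ)/sin δ ≈ 0.202.
p = a·p₁ + b·p₂ ≈ (0.097, -0.970, -0.223); φ = arcsin(p_z) ≈ -12.86°, λ = atan2(p_y, p_x) ≈ -84.31°.

≈ (13°S, 84°W)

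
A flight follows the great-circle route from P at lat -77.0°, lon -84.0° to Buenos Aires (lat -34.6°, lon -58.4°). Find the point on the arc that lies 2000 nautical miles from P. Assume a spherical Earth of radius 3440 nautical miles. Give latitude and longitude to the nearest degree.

The haversine formula gives a central angle δ ≈ 0.767 rad (43.9°) between the endpoints. The total great-circle distance is δ·R ≈ 0.767 × 3440 ≈ 2637 nmi, so the target fraction is f = 2000/2637 ≈ 0.758.
Interpolate at f ≈ 0.758 with slerp weights a = sin((1−f)δ)/sin δ ≈ 0.265, b = sin(fδ)/sin δ ≈ 0.792.
p = a·p₁ + b·p₂ ≈ (0.348, -0.614, -0.708); φ = arcsin(p_z) ≈ -45.09°, λ = atan2(p_y, p_x) ≈ -60.49°.

≈ lat -45°, lon -60°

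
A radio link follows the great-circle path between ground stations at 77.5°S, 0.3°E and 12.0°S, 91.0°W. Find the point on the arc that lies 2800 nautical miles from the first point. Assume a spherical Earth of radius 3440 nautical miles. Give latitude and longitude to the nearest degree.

≈ 43°S, 82°W

Convert each endpoint to a unit vector on the sphere (x = cos φ cos λ, y = cos φ sin λ, z = sin φ).
The central angle between the endpoints is δ = arccos(p₁·p₂) ≈ 1.371 rad (78.6°). The total great-circle distance is δ·R ≈ 1.371 × 3440 ≈ 4717 nmi, so the target fraction is f = 2800/4717 ≈ 0.594.
Interpolate at f ≈ 0.594 with slerp weights a = sin((1−f)δ)/sin δ ≈ 0.540, b = sin(fδ)/sin δ ≈ 0.742.
p = a·p₁ + b·p₂ ≈ (0.104, -0.725, -0.681); φ = arcsin(p_z) ≈ -42.93°, λ = atan2(p_y, p_x) ≈ -81.82°.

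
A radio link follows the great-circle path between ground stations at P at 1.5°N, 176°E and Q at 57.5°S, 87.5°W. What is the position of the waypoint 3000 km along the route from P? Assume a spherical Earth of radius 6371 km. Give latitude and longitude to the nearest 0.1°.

Convert each endpoint to a unit vector on the sphere (x = cos φ cos λ, y = cos φ sin λ, z = sin φ).
The central angle between the endpoints is δ = arccos(p₁·p₂) ≈ 1.654 rad (94.8°). The total great-circle distance is δ·R ≈ 1.654 × 6371 ≈ 10536 km, so the target fraction is f = 3000/10536 ≈ 0.285.
Interpolate at f ≈ 0.285 with slerp weights a = sin((1−f)δ)/sin δ ≈ 0.929, b = sin(fδ)/sin δ ≈ 0.455.
p = a·p₁ + b·p₂ ≈ (-0.916, -0.180, -0.360); φ = arcsin(p_z) ≈ -21.08°, λ = atan2(p_y, p_x) ≈ -168.90°.

≈ 21.1°S, 168.9°W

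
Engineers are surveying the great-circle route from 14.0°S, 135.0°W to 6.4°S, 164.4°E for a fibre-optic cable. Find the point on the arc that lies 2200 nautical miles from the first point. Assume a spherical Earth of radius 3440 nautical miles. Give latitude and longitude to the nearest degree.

≈ 11°S, 172°W

Write both endpoints as unit vectors p₁, p₂ with components (cos φ cos λ, cos φ sin λ, sin φ).
The central angle between the endpoints is δ = arccos(p₁·p₂) ≈ 1.047 rad (60.0°). The total great-circle distance is δ·R ≈ 1.047 × 3440 ≈ 3601 nmi, so the target fraction is f = 2200/3601 ≈ 0.611.
Interpolate at f ≈ 0.611 with slerp weights a = sin((1−f)δ)/sin δ ≈ 0.458, b = sin(fδ)/sin δ ≈ 0.689.
p = a·p₁ + b·p₂ ≈ (-0.974, -0.130, -0.188); φ = arcsin(p_z) ≈ -10.81°, λ = atan2(p_y, p_x) ≈ -172.41°.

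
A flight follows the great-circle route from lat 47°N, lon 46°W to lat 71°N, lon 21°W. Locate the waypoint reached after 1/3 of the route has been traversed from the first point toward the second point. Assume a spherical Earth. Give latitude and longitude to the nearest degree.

≈ lat 55°N, lon 41°W

The haversine formula gives a central angle δ ≈ 0.467 rad (26.8°) between the endpoints.
Interpolate at f = 1/3 with slerp weights a = sin((1−f)δ)/sin δ ≈ 0.680, b = sin(fδ)/sin δ ≈ 0.344.
p = a·p₁ + b·p₂ ≈ (0.427, -0.374, 0.823); φ = arcsin(p_z) ≈ 55.41°, λ = atan2(p_y, p_x) ≈ -41.21°.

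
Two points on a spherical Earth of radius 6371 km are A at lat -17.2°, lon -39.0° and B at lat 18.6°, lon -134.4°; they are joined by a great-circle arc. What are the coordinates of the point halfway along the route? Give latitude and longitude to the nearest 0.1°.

Convert each endpoint to a unit vector on the sphere (x = cos φ cos λ, y = cos φ sin λ, z = sin φ).
The central angle between the endpoints is δ = arccos(p₁·p₂) ≈ 1.751 rad (100.3°).
Interpolate at f = 1/2 with slerp weights a = sin((1−f)δ)/sin δ ≈ 0.781, b = sin(fδ)/sin δ ≈ 0.781.
p = a·p₁ + b·p₂ ≈ (0.062, -0.998, 0.018); φ = arcsin(p_z) ≈ 1.04°, λ = atan2(p_y, p_x) ≈ -86.45°.

≈ lat 1.0°, lon -86.5°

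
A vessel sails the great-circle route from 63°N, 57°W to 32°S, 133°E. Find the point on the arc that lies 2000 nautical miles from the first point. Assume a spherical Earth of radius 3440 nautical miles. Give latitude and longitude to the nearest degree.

≈ 80°N, 177°W

Write both endpoints as unit vectors p₁, p₂ with components (cos φ cos λ, cos φ sin λ, sin φ).
The central angle between the endpoints is δ = arccos(p₁·p₂) ≈ 2.589 rad (148.4°). The total great-circle distance is δ·R ≈ 2.589 × 3440 ≈ 8907 nmi, so the target fraction is f = 2000/8907 ≈ 0.225.
Interpolate at f ≈ 0.225 with slerp weights a = sin((1−f)δ)/sin δ ≈ 1.727, b = sin(fδ)/sin δ ≈ 1.047.
p = a·p₁ + b·p₂ ≈ (-0.178, -0.008, 0.984); φ = arcsin(p_z) ≈ 79.71°, λ = atan2(p_y, p_x) ≈ -177.35°.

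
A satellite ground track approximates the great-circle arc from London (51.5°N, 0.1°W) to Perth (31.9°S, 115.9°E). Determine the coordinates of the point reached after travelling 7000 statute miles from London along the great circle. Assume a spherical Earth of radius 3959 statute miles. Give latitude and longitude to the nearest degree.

≈ 11°S, 95°E

Convert each endpoint to a unit vector on the sphere (x = cos φ cos λ, y = cos φ sin λ, z = sin φ).
The central angle between the endpoints is δ = arccos(p₁·p₂) ≈ 2.272 rad (130.2°). The total great-circle distance is δ·R ≈ 2.272 × 3959 ≈ 8995 mi, so the target fraction is f = 7000/8995 ≈ 0.778.
Interpolate at f ≈ 0.778 with slerp weights a = sin((1−f)δ)/sin δ ≈ 0.632, b = sin(fδ)/sin δ ≈ 1.284.
p = a·p₁ + b·p₂ ≈ (-0.082, 0.980, -0.184); φ = arcsin(p_z) ≈ -10.58°, λ = atan2(p_y, p_x) ≈ 94.81°.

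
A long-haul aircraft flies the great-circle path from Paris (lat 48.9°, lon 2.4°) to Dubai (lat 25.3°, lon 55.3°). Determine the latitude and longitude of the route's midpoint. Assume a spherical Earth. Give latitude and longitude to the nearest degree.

From cos δ = sin φ₁ sin φ₂ + cos φ₁ cos φ₂ cos Δλ, the central angle is δ ≈ 0.822 rad (47.1°).
Interpolate at f = 1/2 with slerp weights a = sin((1−f)δ)/sin δ ≈ 0.545, b = sin(fδ)/sin δ ≈ 0.545.
p = a·p₁ + b·p₂ ≈ (0.639, 0.420, 0.644); φ = arcsin(p_z) ≈ 40.10°, λ = atan2(p_y, p_x) ≈ 33.34°.

≈ lat 40°, lon 33°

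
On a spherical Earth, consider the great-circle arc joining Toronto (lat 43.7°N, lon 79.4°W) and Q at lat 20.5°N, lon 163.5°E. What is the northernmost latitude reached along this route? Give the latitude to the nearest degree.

The great circle lies in the plane with unit normal n̂ = (p₁ × p₂)/|p₁ × p₂|.
Here n̂_z ≈ -0.604; the vertex latitude is φ_max = arccos|n̂_z| ≈ 52.8°.
Check via Clairaut: cos φ_max = |cos φ₁| · sin C = cos(43.7°)·sin(56.7°) ≈ 0.604, again giving ≈ 52.8°.

≈ 53°N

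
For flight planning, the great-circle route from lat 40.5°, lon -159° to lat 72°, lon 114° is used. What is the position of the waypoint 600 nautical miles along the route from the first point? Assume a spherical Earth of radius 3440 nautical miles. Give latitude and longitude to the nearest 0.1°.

Convert each endpoint to a unit vector on the sphere (x = cos φ cos λ, y = cos φ sin λ, z = sin φ).
The central angle between the endpoints is δ = arccos(p₁·p₂) ≈ 0.889 rad (51.0°). The total great-circle distance is δ·R ≈ 0.889 × 3440 ≈ 3059 nmi, so the target fraction is f = 600/3059 ≈ 0.196.
Interpolate at f ≈ 0.196 with slerp weights a = sin((1−f)δ)/sin δ ≈ 0.844, b = sin(fδ)/sin δ ≈ 0.223.
p = a·p₁ + b·p₂ ≈ (-0.627, -0.167, 0.761); φ = arcsin(p_z) ≈ 49.52°, λ = atan2(p_y, p_x) ≈ -165.10°.

≈ lat 49.5°, lon -165.1°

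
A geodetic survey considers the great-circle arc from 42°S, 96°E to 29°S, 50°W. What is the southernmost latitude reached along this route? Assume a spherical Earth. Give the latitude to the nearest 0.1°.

≈ 68.2°S

The great circle lies in the plane with unit normal n̂ = (p₁ × p₂)/|p₁ × p₂|.
Here n̂_z ≈ -0.372; the vertex latitude is φ_max = arccos|n̂_z| ≈ 68.2°.
Check via Clairaut: cos φ_max = |cos φ₁| · sin C = cos(42.0°)·sin(150.0°) ≈ 0.372, again giving ≈ 68.2°.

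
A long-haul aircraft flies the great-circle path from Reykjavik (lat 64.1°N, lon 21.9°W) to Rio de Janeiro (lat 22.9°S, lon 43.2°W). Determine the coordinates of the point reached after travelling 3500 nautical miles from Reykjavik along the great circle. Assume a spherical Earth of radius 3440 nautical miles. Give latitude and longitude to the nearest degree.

Convert each endpoint to a unit vector on the sphere (x = cos φ cos λ, y = cos φ sin λ, z = sin φ).
The central angle between the endpoints is δ = arccos(p₁·p₂) ≈ 1.546 rad (88.6°). The total great-circle distance is δ·R ≈ 1.546 × 3440 ≈ 5318 nmi, so the target fraction is f = 3500/5318 ≈ 0.658.
Interpolate at f ≈ 0.658 with slerp weights a = sin((1−f)δ)/sin δ ≈ 0.504, b = sin(fδ)/sin δ ≈ 0.851.
p = a·p₁ + b·p₂ ≈ (0.776, -0.619, 0.123); φ = arcsin(p_z) ≈ 7.04°, λ = atan2(p_y, p_x) ≈ -38.57°.

≈ lat 7°N, lon 39°W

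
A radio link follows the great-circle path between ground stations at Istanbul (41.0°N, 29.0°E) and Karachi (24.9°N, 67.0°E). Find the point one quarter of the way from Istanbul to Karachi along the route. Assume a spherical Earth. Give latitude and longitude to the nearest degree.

From cos δ = sin φ₁ sin φ₂ + cos φ₁ cos φ₂ cos Δλ, the central angle is δ ≈ 0.617 rad (35.3°).
Interpolate at f = 1/4 with slerp weights a = sin((1−f)δ)/sin δ ≈ 0.772, b = sin(fδ)/sin δ ≈ 0.266.
p = a·p₁ + b·p₂ ≈ (0.603, 0.504, 0.618); φ = arcsin(p_z) ≈ 38.17°, λ = atan2(p_y, p_x) ≈ 39.87°.

≈ 38°N, 40°E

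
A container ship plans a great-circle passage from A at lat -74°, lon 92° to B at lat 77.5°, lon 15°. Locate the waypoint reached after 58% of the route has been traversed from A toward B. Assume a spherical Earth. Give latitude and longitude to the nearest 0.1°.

≈ lat 14.7°, lon 57.0°

Write both endpoints as unit vectors p₁, p₂ with components (cos φ cos λ, cos φ sin λ, sin φ).
The central angle between the endpoints is δ = arccos(p₁·p₂) ≈ 2.752 rad (157.7°).
Interpolate at f = 0.58 with slerp weights a = sin((1−f)δ)/sin δ ≈ 2.409, b = sin(fδ)/sin δ ≈ 2.632.
p = a·p₁ + b·p₂ ≈ (0.527, 0.811, 0.254); φ = arcsin(p_z) ≈ 14.69°, λ = atan2(p_y, p_x) ≈ 56.98°.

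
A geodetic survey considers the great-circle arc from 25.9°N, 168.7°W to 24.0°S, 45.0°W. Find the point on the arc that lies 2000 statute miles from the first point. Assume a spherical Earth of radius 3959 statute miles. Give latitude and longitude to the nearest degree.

The haversine formula gives a central angle δ ≈ 2.257 rad (129.3°) between the endpoints. The total great-circle distance is δ·R ≈ 2.257 × 3959 ≈ 8936 mi, so the target fraction is f = 2000/8936 ≈ 0.224.
Interpolate at f ≈ 0.224 with slerp weights a = sin((1−f)δ)/sin δ ≈ 1.271, b = sin(fδ)/sin δ ≈ 0.626.
p = a·p₁ + b·p₂ ≈ (-0.717, -0.628, 0.301); φ = arcsin(p_z) ≈ 17.51°, λ = atan2(p_y, p_x) ≈ -138.80°.

≈ 18°N, 139°W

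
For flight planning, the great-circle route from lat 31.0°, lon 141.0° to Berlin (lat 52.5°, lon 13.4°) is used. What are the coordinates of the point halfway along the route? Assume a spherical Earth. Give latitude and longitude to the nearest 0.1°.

Convert each endpoint to a unit vector on the sphere (x = cos φ cos λ, y = cos φ sin λ, z = sin φ).
The central angle between the endpoints is δ = arccos(p₁·p₂) ≈ 1.480 rad (84.8°).
Interpolate at f = 1/2 with slerp weights a = sin((1−f)δ)/sin δ ≈ 0.677, b = sin(fδ)/sin δ ≈ 0.677.
p = a·p₁ + b·p₂ ≈ (-0.050, 0.461, 0.886); φ = arcsin(p_z) ≈ 62.38°, λ = atan2(p_y, p_x) ≈ 96.20°.

≈ lat 62.4°, lon 96.2°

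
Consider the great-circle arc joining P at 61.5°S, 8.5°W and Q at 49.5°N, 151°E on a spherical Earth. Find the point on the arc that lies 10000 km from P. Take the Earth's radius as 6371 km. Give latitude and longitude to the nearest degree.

Write both endpoints as unit vectors p₁, p₂ with components (cos φ cos λ, cos φ sin λ, sin φ).
The central angle between the endpoints is δ = arccos(p₁·p₂) ≈ 2.853 rad (163.4°). The total great-circle distance is δ·R ≈ 2.853 × 6371 ≈ 18174 km, so the target fraction is f = 10000/18174 ≈ 0.550.
Interpolate at f ≈ 0.550 with slerp weights a = sin((1−f)δ)/sin δ ≈ 3.364, b = sin(fδ)/sin δ ≈ 3.509.
p = a·p₁ + b·p₂ ≈ (-0.405, 0.867, -0.289); φ = arcsin(p_z) ≈ -16.77°, λ = atan2(p_y, p_x) ≈ 115.04°.

≈ 17°S, 115°E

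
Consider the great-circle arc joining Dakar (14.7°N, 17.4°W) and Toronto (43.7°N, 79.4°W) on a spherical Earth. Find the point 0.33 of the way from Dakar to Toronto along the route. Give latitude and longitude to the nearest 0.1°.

≈ 27.3°N, 33.7°W

Write both endpoints as unit vectors p₁, p₂ with components (cos φ cos λ, cos φ sin λ, sin φ).
The central angle between the endpoints is δ = arccos(p₁·p₂) ≈ 1.043 rad (59.8°).
Interpolate at f = 0.33 with slerp weights a = sin((1−f)δ)/sin δ ≈ 0.745, b = sin(fδ)/sin δ ≈ 0.391.
p = a·p₁ + b·p₂ ≈ (0.739, -0.493, 0.459); φ = arcsin(p_z) ≈ 27.31°, λ = atan2(p_y, p_x) ≈ -33.70°.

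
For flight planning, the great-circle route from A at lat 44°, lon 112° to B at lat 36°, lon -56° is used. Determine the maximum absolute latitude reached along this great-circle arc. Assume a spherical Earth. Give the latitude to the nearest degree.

The great circle lies in the plane with unit normal n̂ = (p₁ × p₂)/|p₁ × p₂|.
Here n̂_z ≈ -0.123; the vertex latitude is φ_max = arccos|n̂_z| ≈ 83.0°.
Check via Clairaut: cos φ_max = |cos φ₁| · sin C = cos(44.0°)·sin(9.8°) ≈ 0.123, again giving ≈ 83.0°.

≈ 83°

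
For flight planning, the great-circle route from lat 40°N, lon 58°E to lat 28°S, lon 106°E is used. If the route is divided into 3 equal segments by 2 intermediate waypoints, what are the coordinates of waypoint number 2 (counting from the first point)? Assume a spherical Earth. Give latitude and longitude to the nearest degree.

From cos δ = sin φ₁ sin φ₂ + cos φ₁ cos φ₂ cos Δλ, the central angle is δ ≈ 1.419 rad (81.3°).
Interpolate at f = 2/3 with slerp weights a = sin((1−f)δ)/sin δ ≈ 0.461, b = sin(fδ)/sin δ ≈ 0.821.
p = a·p₁ + b·p₂ ≈ (-0.013, 0.996, -0.089); φ = arcsin(p_z) ≈ -5.10°, λ = atan2(p_y, p_x) ≈ 90.72°.

≈ lat 5°S, lon 91°E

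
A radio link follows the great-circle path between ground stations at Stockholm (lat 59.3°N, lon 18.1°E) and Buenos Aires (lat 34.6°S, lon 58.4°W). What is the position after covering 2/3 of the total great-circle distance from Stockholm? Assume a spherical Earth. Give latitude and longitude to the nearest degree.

≈ lat 1°S, lon 39°W

From cos δ = sin φ₁ sin φ₂ + cos φ₁ cos φ₂ cos Δλ, the central angle is δ ≈ 1.972 rad (113.0°).
Interpolate at f = 2/3 with slerp weights a = sin((1−f)δ)/sin δ ≈ 0.663, b = sin(fδ)/sin δ ≈ 1.051.
p = a·p₁ + b·p₂ ≈ (0.775, -0.631, -0.026); φ = arcsin(p_z) ≈ -1.49°, λ = atan2(p_y, p_x) ≈ -39.16°.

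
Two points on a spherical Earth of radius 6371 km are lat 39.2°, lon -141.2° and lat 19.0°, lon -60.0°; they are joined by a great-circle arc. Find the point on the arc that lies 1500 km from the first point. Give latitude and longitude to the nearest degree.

Convert each endpoint to a unit vector on the sphere (x = cos φ cos λ, y = cos φ sin λ, z = sin φ).
The central angle between the endpoints is δ = arccos(p₁·p₂) ≈ 1.247 rad (71.5°). The total great-circle distance is δ·R ≈ 1.247 × 6371 ≈ 7947 km, so the target fraction is f = 1500/7947 ≈ 0.189.
Interpolate at f ≈ 0.189 with slerp weights a = sin((1−f)δ)/sin δ ≈ 0.894, b = sin(fδ)/sin δ ≈ 0.246.
p = a·p₁ + b·p₂ ≈ (-0.424, -0.636, 0.645); φ = arcsin(p_z) ≈ 40.19°, λ = atan2(p_y, p_x) ≈ -123.69°.

≈ lat 40°, lon -124°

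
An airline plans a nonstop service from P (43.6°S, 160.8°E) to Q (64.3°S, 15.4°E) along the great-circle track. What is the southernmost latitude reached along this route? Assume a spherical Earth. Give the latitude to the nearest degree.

≈ 79°S

The great circle lies in the plane with unit normal n̂ = (p₁ × p₂)/|p₁ × p₂|.
Here n̂_z ≈ -0.191; the vertex latitude is φ_max = arccos|n̂_z| ≈ 79.0°.
Check via Clairaut: cos φ_max = |cos φ₁| · sin C = cos(43.6°)·sin(164.7°) ≈ 0.191, again giving ≈ 79.0°.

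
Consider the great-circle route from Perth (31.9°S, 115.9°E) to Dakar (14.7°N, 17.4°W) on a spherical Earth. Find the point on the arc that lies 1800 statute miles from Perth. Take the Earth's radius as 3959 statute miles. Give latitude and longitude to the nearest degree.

≈ 33°S, 85°E

Convert each endpoint to a unit vector on the sphere (x = cos φ cos λ, y = cos φ sin λ, z = sin φ).
The central angle between the endpoints is δ = arccos(p₁·p₂) ≈ 2.342 rad (134.2°). The total great-circle distance is δ·R ≈ 2.342 × 3959 ≈ 9274 mi, so the target fraction is f = 1800/9274 ≈ 0.194.
Interpolate at f ≈ 0.194 with slerp weights a = sin((1−f)δ)/sin δ ≈ 1.326, b = sin(fδ)/sin δ ≈ 0.613.
p = a·p₁ + b·p₂ ≈ (0.074, 0.835, -0.545); φ = arcsin(p_z) ≈ -33.03°, λ = atan2(p_y, p_x) ≈ 84.94°.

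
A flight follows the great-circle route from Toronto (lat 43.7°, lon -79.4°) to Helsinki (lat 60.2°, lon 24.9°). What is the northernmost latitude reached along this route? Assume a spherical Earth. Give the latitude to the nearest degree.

≈ 66°

The great circle lies in the plane with unit normal n̂ = (p₁ × p₂)/|p₁ × p₂|.
Here n̂_z ≈ +0.405; the vertex latitude is φ_max = arccos|n̂_z| ≈ 66.1°.
Check via Clairaut: cos φ_max = |cos φ₁| · sin C = cos(43.7°)·sin(34.1°) ≈ 0.405, again giving ≈ 66.1°.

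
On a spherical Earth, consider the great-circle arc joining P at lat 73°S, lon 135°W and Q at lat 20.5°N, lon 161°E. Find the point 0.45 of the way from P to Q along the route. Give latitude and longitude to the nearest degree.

Convert each endpoint to a unit vector on the sphere (x = cos φ cos λ, y = cos φ sin λ, z = sin φ).
The central angle between the endpoints is δ = arccos(p₁·p₂) ≈ 1.787 rad (102.4°).
Interpolate at f = 0.45 with slerp weights a = sin((1−f)δ)/sin δ ≈ 0.852, b = sin(fδ)/sin δ ≈ 0.738.
p = a·p₁ + b·p₂ ≈ (-0.829, 0.049, -0.557); φ = arcsin(p_z) ≈ -33.82°, λ = atan2(p_y, p_x) ≈ 176.64°.

≈ lat 34°S, lon 177°E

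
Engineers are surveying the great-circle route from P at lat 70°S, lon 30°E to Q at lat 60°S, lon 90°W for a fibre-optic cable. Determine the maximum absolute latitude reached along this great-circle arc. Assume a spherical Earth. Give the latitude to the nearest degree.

≈ 78°S

The great circle lies in the plane with unit normal n̂ = (p₁ × p₂)/|p₁ × p₂|.
Here n̂_z ≈ -0.216; the vertex latitude is φ_max = arccos|n̂_z| ≈ 77.5°.
Check via Clairaut: cos φ_max = |cos φ₁| · sin C = cos(70.0°)·sin(140.8°) ≈ 0.216, again giving ≈ 77.5°.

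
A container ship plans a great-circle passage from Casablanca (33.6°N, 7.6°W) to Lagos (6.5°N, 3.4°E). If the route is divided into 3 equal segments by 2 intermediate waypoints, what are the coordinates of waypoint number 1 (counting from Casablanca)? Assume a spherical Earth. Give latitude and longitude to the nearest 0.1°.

The haversine formula gives a central angle δ ≈ 0.505 rad (29.0°) between the endpoints.
Interpolate at f = 1/3 with slerp weights a = sin((1−f)δ)/sin δ ≈ 0.683, b = sin(fδ)/sin δ ≈ 0.346.
p = a·p₁ + b·p₂ ≈ (0.907, -0.055, 0.417); φ = arcsin(p_z) ≈ 24.65°, λ = atan2(p_y, p_x) ≈ -3.46°.

≈ (24.6°N, 3.5°W)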